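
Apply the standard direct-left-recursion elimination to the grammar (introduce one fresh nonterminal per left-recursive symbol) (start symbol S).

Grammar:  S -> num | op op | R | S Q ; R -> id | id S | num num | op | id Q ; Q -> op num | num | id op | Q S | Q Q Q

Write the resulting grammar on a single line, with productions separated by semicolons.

S -> num S' | op op S' | R S'; R -> id | id S | num num | op | id Q; Q -> op num Q' | num Q' | id op Q'; S' -> Q S' | eps; Q' -> S Q' | Q Q Q' | eps

S, Q are directly left-recursive.
For S: α = {Q}, β = {num, op op, R}. Rewrite as S → β S' and S' → α S' | ε.
For Q: α = {S, Q Q}, β = {op num, num, id op}. Rewrite as Q → β Q' and Q' → α Q' | ε.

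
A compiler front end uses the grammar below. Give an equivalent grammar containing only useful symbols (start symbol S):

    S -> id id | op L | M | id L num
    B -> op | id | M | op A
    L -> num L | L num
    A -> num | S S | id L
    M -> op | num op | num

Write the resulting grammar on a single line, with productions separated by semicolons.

S -> id id | M; M -> op | num op | num

Generating nonterminals: {A, B, M, S}.
Reachable from S after that: {M, S}.
Removed useless symbols: {A, B, L} and every production mentioning them.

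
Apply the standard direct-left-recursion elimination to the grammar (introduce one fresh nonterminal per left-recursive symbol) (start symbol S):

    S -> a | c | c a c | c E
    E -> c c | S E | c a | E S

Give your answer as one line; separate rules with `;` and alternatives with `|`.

S -> a | c | c a c | c E; E -> c c E' | S E E' | c a E'; E' -> S E' | ε

E is directly left-recursive.
For E: α = {S}, β = {c c, S E, c a}. Rewrite as E → β E' and E' → α E' | ε.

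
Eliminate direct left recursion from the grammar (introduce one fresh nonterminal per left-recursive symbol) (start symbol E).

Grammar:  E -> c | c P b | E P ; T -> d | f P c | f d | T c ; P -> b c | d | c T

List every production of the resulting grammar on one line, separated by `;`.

E, T are directly left-recursive.
For E: α = {P}, β = {c, c P b}. Rewrite as E → β E' and E' → α E' | ε.
For T: α = {c}, β = {d, f P c, f d}. Rewrite as T → β T' and T' → α T' | ε.

E -> c E' | c P b E'; T -> d T' | f P c T' | f d T'; P -> b c | d | c T; E' -> P E' | ε; T' -> c T' | ε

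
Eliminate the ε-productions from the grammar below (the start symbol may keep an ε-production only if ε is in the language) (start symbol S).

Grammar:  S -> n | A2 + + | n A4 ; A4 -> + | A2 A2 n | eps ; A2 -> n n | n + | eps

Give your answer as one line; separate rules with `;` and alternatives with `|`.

Nullable nonterminals: {A2, A4}.
ε ∉ L(G), so no ε-production is kept.
Add the nullable-subset variants: S → A2 + + gives A2 + + | + +. A4 → A2 A2 n gives A2 A2 n | A2 n | n.

S -> n | A2 + + | + + | n A4; A4 -> + | A2 A2 n | A2 n | n; A2 -> n n | n +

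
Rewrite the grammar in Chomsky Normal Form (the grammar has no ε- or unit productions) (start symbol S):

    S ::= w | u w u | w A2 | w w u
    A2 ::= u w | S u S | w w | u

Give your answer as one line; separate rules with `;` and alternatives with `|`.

S ::= w | X1 Y1 | X2 A2 | X2 Y2; A2 ::= X1 X2 | S Y3 | X2 X2 | u; X1 ::= u; X2 ::= w; Y1 ::= X2 X1; Y2 ::= X2 X1; Y3 ::= X1 S

Introduce a nonterminal for each terminal appearing in a rule of length ≥ 2: X1 → u, X2 → w.
Binarize each right-hand side of length ≥ 3 by chaining fresh nonterminals (Y1, Y2, …): affected rules were S → X1 X2 X1; S → X2 X2 X1; A2 → S X1 S.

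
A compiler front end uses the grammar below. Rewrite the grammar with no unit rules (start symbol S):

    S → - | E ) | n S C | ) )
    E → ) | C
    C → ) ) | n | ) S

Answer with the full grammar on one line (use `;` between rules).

S → - | E ) | n S C | ) ); E → ) | ) ) | n | ) S; C → ) ) | n | ) S

Unit pairs: E ⇒* {C}.
Replace each nonterminal's rules with the union of the non-unit rules of every nonterminal it unit-derives.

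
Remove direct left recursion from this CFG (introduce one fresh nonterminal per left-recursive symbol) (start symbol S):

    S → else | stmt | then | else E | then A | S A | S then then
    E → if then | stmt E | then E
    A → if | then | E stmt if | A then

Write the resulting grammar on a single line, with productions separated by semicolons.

S → else S' | stmt S' | then S' | else E S' | then A S'; E → if then | stmt E | then E; A → if A' | then A' | E stmt if A'; S' → A S' | then then S' | ε; A' → then A' | ε

Directly left-recursive nonterminals: S, A.
For S: α = {A, then then}, β = {else, stmt, then, else E, then A}. Rewrite as S → β S' and S' → α S' | ε.
For A: α = {then}, β = {if, then, E stmt if}. Rewrite as A → β A' and A' → α A' | ε.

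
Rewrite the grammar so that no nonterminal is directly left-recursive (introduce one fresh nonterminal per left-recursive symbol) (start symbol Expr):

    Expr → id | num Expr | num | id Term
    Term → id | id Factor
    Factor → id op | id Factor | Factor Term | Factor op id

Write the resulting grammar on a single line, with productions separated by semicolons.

Expr → id | num Expr | num | id Term; Term → id | id Factor; Factor → id op Factor1 | id Factor Factor1; Factor1 → Term Factor1 | op id Factor1 | ε

Left recursion appears on Factor.
For Factor: α = {Term, op id}, β = {id op, id Factor}. Rewrite as Factor → β Factor1 and Factor1 → α Factor1 | ε.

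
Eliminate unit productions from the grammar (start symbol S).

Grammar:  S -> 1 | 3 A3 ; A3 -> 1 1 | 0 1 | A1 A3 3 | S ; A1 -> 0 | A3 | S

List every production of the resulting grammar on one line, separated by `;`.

Unit pairs: A1 ⇒* {A3, S}; A3 ⇒* {S}.
Replace each nonterminal's rules with the union of the non-unit rules of every nonterminal it unit-derives.

S -> 1 | 3 A3; A3 -> 1 | 3 A3 | 1 1 | 0 1 | A1 A3 3; A1 -> 0 | 1 | 3 A3 | 1 1 | 0 1 | A1 A3 3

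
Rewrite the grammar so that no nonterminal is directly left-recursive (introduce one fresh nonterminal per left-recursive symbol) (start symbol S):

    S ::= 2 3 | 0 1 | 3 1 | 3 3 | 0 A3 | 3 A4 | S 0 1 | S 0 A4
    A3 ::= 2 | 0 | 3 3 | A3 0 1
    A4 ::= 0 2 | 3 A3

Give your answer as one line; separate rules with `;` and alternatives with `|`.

S ::= 2 3 S' | 0 1 S' | 3 1 S' | 3 3 S' | 0 A3 S' | 3 A4 S'; A3 ::= 2 A3' | 0 A3' | 3 3 A3'; A4 ::= 0 2 | 3 A3; S' ::= 0 1 S' | 0 A4 S' | ε; A3' ::= 0 1 A3' | ε

Left recursion appears on S, A3.
For S: α = {0 1, 0 A4}, β = {2 3, 0 1, 3 1, 3 3, 0 A3, 3 A4}. Rewrite as S → β S' and S' → α S' | ε.
For A3: α = {0 1}, β = {2, 0, 3 3}. Rewrite as A3 → β A3' and A3' → α A3' | ε.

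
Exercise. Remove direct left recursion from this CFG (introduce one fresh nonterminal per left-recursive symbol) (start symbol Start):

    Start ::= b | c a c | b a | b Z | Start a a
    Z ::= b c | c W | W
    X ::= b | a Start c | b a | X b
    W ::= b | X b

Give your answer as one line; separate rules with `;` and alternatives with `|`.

Directly left-recursive nonterminals: Start, X.
For Start: α = {a a}, β = {b, c a c, b a, b Z}. Rewrite as Start → β Start1 and Start1 → α Start1 | ε.
For X: α = {b}, β = {b, a Start c, b a}. Rewrite as X → β X1 and X1 → α X1 | ε.

Start ::= b Start1 | c a c Start1 | b a Start1 | b Z Start1; Z ::= b c | c W | W; X ::= b X1 | a Start c X1 | b a X1; W ::= b | X b; Start1 ::= a a Start1 | epsilon; X1 ::= b X1 | epsilon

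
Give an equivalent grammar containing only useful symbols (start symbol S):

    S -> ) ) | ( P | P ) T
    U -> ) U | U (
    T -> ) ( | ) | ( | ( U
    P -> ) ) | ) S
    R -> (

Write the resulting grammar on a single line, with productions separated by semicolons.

S -> ) ) | ( P | P ) T; T -> ) ( | ) | (; P -> ) ) | ) S

Generating nonterminals: {P, R, S, T}.
Reachable from S after that: {P, S, T}.
Removed useless symbols: {R, U} and every production mentioning them.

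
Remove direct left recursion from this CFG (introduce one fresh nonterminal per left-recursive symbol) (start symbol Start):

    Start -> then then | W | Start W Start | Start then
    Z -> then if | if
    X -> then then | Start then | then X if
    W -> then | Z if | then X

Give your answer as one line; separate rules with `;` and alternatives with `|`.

Directly left-recursive nonterminal: Start.
For Start: α = {W Start, then}, β = {then then, W}. Rewrite as Start → β Start1 and Start1 → α Start1 | ε.

Start -> then then Start1 | W Start1; Z -> then if | if; X -> then then | Start then | then X if; W -> then | Z if | then X; Start1 -> W Start Start1 | then Start1 | ε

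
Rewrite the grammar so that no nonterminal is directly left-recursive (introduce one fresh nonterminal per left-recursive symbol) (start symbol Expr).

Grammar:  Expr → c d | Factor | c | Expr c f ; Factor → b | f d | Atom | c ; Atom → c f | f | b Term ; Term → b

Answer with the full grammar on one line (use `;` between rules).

Directly left-recursive nonterminal: Expr.
For Expr: α = {c f}, β = {c d, Factor, c}. Rewrite as Expr → β Expr1 and Expr1 → α Expr1 | ε.

Expr → c d Expr1 | Factor Expr1 | c Expr1; Factor → b | f d | Atom | c; Atom → c f | f | b Term; Term → b; Expr1 → c f Expr1 | ε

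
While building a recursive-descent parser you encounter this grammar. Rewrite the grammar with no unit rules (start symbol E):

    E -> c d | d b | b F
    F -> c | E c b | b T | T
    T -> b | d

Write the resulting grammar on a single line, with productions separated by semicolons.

Unit pairs: F ⇒* {T}.
For each unit pair (A, B), copy every non-unit production of B to A, then drop all unit productions.

E -> c d | d b | b F; F -> c | E c b | b T | b | d; T -> b | d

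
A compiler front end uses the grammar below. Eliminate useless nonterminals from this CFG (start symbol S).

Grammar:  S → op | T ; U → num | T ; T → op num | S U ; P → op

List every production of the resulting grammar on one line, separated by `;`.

Generating nonterminals: {P, S, T, U}.
Reachable from S after that: {S, T, U}.
Removed useless symbols: {P} and every production mentioning them.

S → op | T; U → num | T; T → op num | S U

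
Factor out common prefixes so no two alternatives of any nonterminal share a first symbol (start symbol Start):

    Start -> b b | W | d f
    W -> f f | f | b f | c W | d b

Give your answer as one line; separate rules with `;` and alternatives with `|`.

Start -> b b | W | d f; W -> b f | c W | d b | f W1; W1 -> f | eps

W has alternatives sharing prefix 'f': factor to W → f W1 with W1 → f | ε.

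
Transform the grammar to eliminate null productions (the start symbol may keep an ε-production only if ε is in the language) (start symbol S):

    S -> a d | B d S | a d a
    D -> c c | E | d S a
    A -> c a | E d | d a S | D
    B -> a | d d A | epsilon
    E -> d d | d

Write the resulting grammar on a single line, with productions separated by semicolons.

S -> a d | B d S | d S | a d a; D -> c c | E | d S a; A -> c a | E d | d a S | D; B -> a | d d A; E -> d d | d

Nullable set = {B}.
ε ∉ L(G), so no ε-production is kept.
Add the nullable-subset variants: S → B d S gives B d S | d S.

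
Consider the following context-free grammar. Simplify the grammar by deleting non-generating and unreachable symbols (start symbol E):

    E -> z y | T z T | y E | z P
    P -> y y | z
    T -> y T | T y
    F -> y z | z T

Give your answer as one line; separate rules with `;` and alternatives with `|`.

Generating nonterminals: {E, F, P}.
Reachable from E after that: {E, P}.
Removed useless symbols: {F, T} and every production mentioning them.

E -> z y | y E | z P; P -> y y | z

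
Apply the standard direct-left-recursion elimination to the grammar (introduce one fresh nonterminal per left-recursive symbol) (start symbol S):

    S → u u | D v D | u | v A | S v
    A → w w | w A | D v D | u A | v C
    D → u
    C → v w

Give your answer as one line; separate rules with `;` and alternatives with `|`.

S → u u S' | D v D S' | u S' | v A S'; A → w w | w A | D v D | u A | v C; D → u; C → v w; S' → v S' | ε

S is directly left-recursive.
For S: α = {v}, β = {u u, D v D, u, v A}. Rewrite as S → β S' and S' → α S' | ε.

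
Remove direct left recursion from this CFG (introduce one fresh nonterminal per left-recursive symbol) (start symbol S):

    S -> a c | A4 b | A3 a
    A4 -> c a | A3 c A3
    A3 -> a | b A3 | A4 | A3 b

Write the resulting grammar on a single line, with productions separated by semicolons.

S -> a c | A4 b | A3 a; A4 -> c a | A3 c A3; A3 -> a A3' | b A3 A3' | A4 A3'; A3' -> b A3' | ε

Directly left-recursive nonterminal: A3.
For A3: α = {b}, β = {a, b A3, A4}. Rewrite as A3 → β A3' and A3' → α A3' | ε.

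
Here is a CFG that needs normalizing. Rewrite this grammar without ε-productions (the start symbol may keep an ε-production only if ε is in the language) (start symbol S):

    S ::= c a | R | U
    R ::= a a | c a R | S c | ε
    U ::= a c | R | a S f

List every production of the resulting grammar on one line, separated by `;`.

S ::= c a | R | U | ε; R ::= a a | c a R | c a | S c | c; U ::= a c | R | a S f | a f

Nullable nonterminals: {R, S, U}.
ε ∈ L(G) since S is nullable, so keep S → ε.
Add the nullable-subset variants: R → c a R gives c a R | c a. R → S c gives S c | c. U → a S f gives a S f | a f.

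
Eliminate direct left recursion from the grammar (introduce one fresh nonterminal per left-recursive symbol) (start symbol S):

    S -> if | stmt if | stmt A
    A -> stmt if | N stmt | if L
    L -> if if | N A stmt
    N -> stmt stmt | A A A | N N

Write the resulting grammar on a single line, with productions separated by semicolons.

S -> if | stmt if | stmt A; A -> stmt if | N stmt | if L; L -> if if | N A stmt; N -> stmt stmt N' | A A A N'; N' -> N N' | ε

Directly left-recursive nonterminal: N.
For N: α = {N}, β = {stmt stmt, A A A}. Rewrite as N → β N' and N' → α N' | ε.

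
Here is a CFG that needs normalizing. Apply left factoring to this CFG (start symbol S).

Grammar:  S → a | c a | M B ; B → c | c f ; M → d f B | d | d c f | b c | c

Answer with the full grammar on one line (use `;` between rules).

S → a | c a | M B; B → c B'; M → b c | c | d M'; B' → ε | f; M' → f B | ε | c f

B has alternatives sharing prefix 'c': factor to B → c B' with B' → ε | f.
M has alternatives sharing prefix 'd': factor to M → d M' with M' → f B | ε | c f.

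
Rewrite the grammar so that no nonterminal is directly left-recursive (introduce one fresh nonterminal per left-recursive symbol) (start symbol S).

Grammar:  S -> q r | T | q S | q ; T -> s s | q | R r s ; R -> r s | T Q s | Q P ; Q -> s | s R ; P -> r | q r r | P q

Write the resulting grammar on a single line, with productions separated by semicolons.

Directly left-recursive nonterminal: P.
For P: α = {q}, β = {r, q r r}. Rewrite as P → β P' and P' → α P' | ε.

S -> q r | T | q S | q; T -> s s | q | R r s; R -> r s | T Q s | Q P; Q -> s | s R; P -> r P' | q r r P'; P' -> q P' | ε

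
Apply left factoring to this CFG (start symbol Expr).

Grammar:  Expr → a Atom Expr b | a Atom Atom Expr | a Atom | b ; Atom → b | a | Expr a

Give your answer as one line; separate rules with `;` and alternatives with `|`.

Expr has alternatives sharing prefix 'a Atom': factor to Expr → a Atom Expr1 with Expr1 → Expr b | Atom Expr | ε.

Expr → b | a Atom Expr1; Atom → b | a | Expr a; Expr1 → Expr b | Atom Expr | ε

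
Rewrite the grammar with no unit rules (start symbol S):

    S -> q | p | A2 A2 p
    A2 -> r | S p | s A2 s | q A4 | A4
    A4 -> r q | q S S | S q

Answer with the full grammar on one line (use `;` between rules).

S -> q | p | A2 A2 p; A2 -> r q | q S S | S q | r | S p | s A2 s | q A4; A4 -> r q | q S S | S q

Unit pairs: A2 ⇒* {A4}.
For every A with A ⇒* B via unit rules, add B's non-unit alternatives to A; then delete every rule of the form X → Y.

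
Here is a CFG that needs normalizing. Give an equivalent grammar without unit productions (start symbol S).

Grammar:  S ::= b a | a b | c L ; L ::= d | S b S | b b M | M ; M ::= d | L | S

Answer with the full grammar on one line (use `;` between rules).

S ::= b a | a b | c L; L ::= d | S b S | b b M | b a | a b | c L; M ::= d | S b S | b b M | b a | a b | c L

Unit pairs: L ⇒* {M, S}; M ⇒* {L, S}.
Replace each nonterminal's rules with the union of the non-unit rules of every nonterminal it unit-derives.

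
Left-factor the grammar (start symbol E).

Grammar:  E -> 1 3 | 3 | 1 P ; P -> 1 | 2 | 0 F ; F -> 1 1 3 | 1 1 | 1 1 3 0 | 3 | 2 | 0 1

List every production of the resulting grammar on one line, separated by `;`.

E -> 3 | 1 E'; P -> 1 | 2 | 0 F; F -> 3 | 2 | 0 1 | 1 1 F'; E' -> 3 | P; F' -> ε | 3 F''; F'' -> ε | 0

E has alternatives sharing prefix '1': factor to E → 1 E' with E' → 3 | P.
F has alternatives sharing prefix '1 1': factor to F → 1 1 F' with F' → 3 | ε | 3 0.
F' has alternatives sharing prefix '3': factor to F' → 3 F'' with F'' → ε | 0.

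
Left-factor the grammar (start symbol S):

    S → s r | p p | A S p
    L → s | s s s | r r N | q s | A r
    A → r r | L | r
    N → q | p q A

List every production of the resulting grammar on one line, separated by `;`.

L has alternatives sharing prefix 's': factor to L → s L' with L' → ε | s s.
A has alternatives sharing prefix 'r': factor to A → r A' with A' → r | ε.

S → s r | p p | A S p; L → r r N | q s | A r | s L'; A → L | r A'; N → q | p q A; L' → ε | s s; A' → r | ε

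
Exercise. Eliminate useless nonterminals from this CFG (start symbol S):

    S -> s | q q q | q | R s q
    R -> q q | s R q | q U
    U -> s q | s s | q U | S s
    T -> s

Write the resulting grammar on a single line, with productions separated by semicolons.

S -> s | q q q | q | R s q; R -> q q | s R q | q U; U -> s q | s s | q U | S s

Generating nonterminals: {R, S, T, U}.
Reachable from S after that: {R, S, U}.
Removed useless symbols: {T} and every production mentioning them.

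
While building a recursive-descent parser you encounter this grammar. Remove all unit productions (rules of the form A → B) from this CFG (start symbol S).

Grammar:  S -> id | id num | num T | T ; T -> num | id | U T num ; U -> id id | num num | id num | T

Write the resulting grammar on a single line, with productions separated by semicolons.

S -> id | id num | num T | num | U T num; T -> num | id | U T num; U -> id id | num num | id num | num | id | U T num

Unit pairs: S ⇒* {T}; U ⇒* {T}.
Replace each nonterminal's rules with the union of the non-unit rules of every nonterminal it unit-derives.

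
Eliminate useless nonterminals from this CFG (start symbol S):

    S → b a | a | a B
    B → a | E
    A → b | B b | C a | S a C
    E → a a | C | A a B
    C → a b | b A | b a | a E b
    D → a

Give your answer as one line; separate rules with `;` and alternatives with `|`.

Generating nonterminals: {A, B, C, D, E, S}.
Reachable from S after that: {A, B, C, E, S}.
Removed useless symbols: {D} and every production mentioning them.

S → b a | a | a B; B → a | E; A → b | B b | C a | S a C; E → a a | C | A a B; C → a b | b A | b a | a E b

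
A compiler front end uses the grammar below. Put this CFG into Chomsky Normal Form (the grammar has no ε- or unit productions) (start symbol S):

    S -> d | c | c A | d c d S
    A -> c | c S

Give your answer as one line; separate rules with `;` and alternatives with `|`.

Introduce a nonterminal for each terminal appearing in a rule of length ≥ 2: X1 → c, X2 → d.
Binarize each right-hand side of length ≥ 3 by chaining fresh nonterminals (Y1, Y2, …): affected rules were S → X2 X1 X2 S.

S -> d | c | X1 A | X2 Y1; A -> c | X1 S; X1 -> c; X2 -> d; Y1 -> X1 Y2; Y2 -> X2 S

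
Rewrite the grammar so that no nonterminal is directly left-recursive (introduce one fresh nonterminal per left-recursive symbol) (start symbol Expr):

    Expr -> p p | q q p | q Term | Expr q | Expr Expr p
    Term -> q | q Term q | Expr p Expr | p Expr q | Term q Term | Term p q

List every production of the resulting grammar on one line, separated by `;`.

Expr -> p p Expr1 | q q p Expr1 | q Term Expr1; Term -> q Term1 | q Term q Term1 | Expr p Expr Term1 | p Expr q Term1; Expr1 -> q Expr1 | Expr p Expr1 | ε; Term1 -> q Term Term1 | p q Term1 | ε

Expr, Term are directly left-recursive.
For Expr: α = {q, Expr p}, β = {p p, q q p, q Term}. Rewrite as Expr → β Expr1 and Expr1 → α Expr1 | ε.
For Term: α = {q Term, p q}, β = {q, q Term q, Expr p Expr, p Expr q}. Rewrite as Term → β Term1 and Term1 → α Term1 | ε.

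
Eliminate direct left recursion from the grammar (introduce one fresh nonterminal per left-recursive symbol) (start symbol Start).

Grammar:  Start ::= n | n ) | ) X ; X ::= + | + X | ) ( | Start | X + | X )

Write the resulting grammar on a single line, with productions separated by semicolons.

Directly left-recursive nonterminal: X.
For X: α = {+, )}, β = {+, + X, ) (, Start}. Rewrite as X → β X1 and X1 → α X1 | ε.

Start ::= n | n ) | ) X; X ::= + X1 | + X X1 | ) ( X1 | Start X1; X1 ::= + X1 | ) X1 | epsilon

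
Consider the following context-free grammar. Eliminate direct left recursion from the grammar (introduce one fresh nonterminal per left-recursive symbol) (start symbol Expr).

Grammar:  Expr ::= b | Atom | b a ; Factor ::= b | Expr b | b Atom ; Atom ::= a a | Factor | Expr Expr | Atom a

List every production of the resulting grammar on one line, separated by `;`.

Atom is directly left-recursive.
For Atom: α = {a}, β = {a a, Factor, Expr Expr}. Rewrite as Atom → β Atom1 and Atom1 → α Atom1 | ε.

Expr ::= b | Atom | b a; Factor ::= b | Expr b | b Atom; Atom ::= a a Atom1 | Factor Atom1 | Expr Expr Atom1; Atom1 ::= a Atom1 | ε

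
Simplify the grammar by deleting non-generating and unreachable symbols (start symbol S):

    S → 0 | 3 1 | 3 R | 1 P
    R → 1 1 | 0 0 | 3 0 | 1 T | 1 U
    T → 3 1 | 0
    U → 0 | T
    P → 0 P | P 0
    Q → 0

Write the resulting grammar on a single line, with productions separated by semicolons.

Generating nonterminals: {Q, R, S, T, U}.
Reachable from S after that: {R, S, T, U}.
Removed useless symbols: {P, Q} and every production mentioning them.

S → 0 | 3 1 | 3 R; R → 1 1 | 0 0 | 3 0 | 1 T | 1 U; T → 3 1 | 0; U → 0 | T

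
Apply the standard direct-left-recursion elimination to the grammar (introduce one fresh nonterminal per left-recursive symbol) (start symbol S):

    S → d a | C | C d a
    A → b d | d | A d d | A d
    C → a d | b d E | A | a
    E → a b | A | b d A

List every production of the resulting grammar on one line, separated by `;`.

S → d a | C | C d a; A → b d A' | d A'; C → a d | b d E | A | a; E → a b | A | b d A; A' → d d A' | d A' | epsilon

A is directly left-recursive.
For A: α = {d d, d}, β = {b d, d}. Rewrite as A → β A' and A' → α A' | ε.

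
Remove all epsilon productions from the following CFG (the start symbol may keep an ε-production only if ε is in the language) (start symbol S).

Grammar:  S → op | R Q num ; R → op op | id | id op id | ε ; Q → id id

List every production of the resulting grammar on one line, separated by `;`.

The nullable symbols are {R}.
ε ∉ L(G), so no ε-production is kept.
Add the nullable-subset variants: S → R Q num gives R Q num | Q num.

S → op | R Q num | Q num; R → op op | id | id op id; Q → id id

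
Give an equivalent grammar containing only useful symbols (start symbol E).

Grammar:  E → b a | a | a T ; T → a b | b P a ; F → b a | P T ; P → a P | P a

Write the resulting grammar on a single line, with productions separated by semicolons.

Generating nonterminals: {E, F, T}.
Reachable from E after that: {E, T}.
Removed useless symbols: {F, P} and every production mentioning them.

E → b a | a | a T; T → a b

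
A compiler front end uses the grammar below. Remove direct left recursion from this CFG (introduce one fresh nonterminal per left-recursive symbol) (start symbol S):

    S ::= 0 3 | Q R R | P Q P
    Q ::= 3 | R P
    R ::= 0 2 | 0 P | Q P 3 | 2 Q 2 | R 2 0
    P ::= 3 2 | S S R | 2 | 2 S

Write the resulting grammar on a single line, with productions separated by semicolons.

S ::= 0 3 | Q R R | P Q P; Q ::= 3 | R P; R ::= 0 2 R' | 0 P R' | Q P 3 R' | 2 Q 2 R'; P ::= 3 2 | S S R | 2 | 2 S; R' ::= 2 0 R' | epsilon

Directly left-recursive nonterminal: R.
For R: α = {2 0}, β = {0 2, 0 P, Q P 3, 2 Q 2}. Rewrite as R → β R' and R' → α R' | ε.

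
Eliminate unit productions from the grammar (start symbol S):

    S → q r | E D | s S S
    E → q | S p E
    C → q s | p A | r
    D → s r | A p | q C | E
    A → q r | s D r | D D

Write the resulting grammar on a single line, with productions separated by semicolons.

Unit pairs: D ⇒* {E}.
Replace each nonterminal's rules with the union of the non-unit rules of every nonterminal it unit-derives.

S → q r | E D | s S S; E → q | S p E; C → q s | p A | r; D → q | S p E | s r | A p | q C; A → q r | s D r | D D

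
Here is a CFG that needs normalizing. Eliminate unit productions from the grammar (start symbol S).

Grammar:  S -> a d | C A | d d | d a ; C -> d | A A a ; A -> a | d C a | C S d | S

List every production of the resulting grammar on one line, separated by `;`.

S -> a d | C A | d d | d a; C -> d | A A a; A -> a d | C A | d d | d a | a | d C a | C S d

Unit pairs: A ⇒* {S}.
For each unit pair (A, B), copy every non-unit production of B to A, then drop all unit productions.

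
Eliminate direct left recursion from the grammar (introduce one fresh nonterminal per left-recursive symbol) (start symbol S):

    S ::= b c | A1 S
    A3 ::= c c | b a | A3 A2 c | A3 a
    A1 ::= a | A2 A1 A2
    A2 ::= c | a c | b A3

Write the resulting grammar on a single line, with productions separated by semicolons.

Directly left-recursive nonterminal: A3.
For A3: α = {A2 c, a}, β = {c c, b a}. Rewrite as A3 → β A3' and A3' → α A3' | ε.

S ::= b c | A1 S; A3 ::= c c A3' | b a A3'; A1 ::= a | A2 A1 A2; A2 ::= c | a c | b A3; A3' ::= A2 c A3' | a A3' | ε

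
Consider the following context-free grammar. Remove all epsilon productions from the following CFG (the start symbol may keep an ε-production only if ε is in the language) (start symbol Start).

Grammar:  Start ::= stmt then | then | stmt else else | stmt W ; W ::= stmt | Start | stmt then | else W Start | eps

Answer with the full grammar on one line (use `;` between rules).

Nullable set = {W}.
ε ∉ L(G), so no ε-production is kept.
For each production, add variants omitting each subset of nullable occurrences: Start → stmt W gives stmt W | stmt. W → else W Start gives else W Start | else Start.

Start ::= stmt then | then | stmt else else | stmt W | stmt; W ::= stmt | Start | stmt then | else W Start | else Start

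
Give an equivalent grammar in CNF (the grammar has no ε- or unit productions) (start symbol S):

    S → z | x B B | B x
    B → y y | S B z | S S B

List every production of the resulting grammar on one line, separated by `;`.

Introduce a nonterminal for each terminal appearing in a rule of length ≥ 2: X1 → x, X2 → y, X3 → z.
Binarize each right-hand side of length ≥ 3 by chaining fresh nonterminals (Y1, Y2, …): affected rules were S → X1 B B; B → S B X3; B → S S B.

S → z | X1 Y1 | B X1; B → X2 X2 | S Y2 | S Y3; X1 → x; X2 → y; X3 → z; Y1 → B B; Y2 → B X3; Y3 → S B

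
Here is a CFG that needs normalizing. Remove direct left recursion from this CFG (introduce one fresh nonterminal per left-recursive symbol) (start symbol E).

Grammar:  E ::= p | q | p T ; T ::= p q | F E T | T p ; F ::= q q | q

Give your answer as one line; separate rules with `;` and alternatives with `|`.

Directly left-recursive nonterminal: T.
For T: α = {p}, β = {p q, F E T}. Rewrite as T → β T' and T' → α T' | ε.

E ::= p | q | p T; T ::= p q T' | F E T T'; F ::= q q | q; T' ::= p T' | epsilon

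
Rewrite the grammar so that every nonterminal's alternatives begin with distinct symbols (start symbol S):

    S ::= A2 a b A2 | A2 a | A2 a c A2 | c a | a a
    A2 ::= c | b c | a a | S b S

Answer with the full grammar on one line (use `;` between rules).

S has alternatives sharing prefix 'A2 a': factor to S → A2 a S' with S' → b A2 | ε | c A2.

S ::= c a | a a | A2 a S'; A2 ::= c | b c | a a | S b S; S' ::= b A2 | ε | c A2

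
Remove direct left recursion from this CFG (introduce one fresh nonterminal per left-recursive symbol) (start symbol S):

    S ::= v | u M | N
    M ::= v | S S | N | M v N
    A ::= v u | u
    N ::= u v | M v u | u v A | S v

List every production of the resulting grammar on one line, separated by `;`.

M is directly left-recursive.
For M: α = {v N}, β = {v, S S, N}. Rewrite as M → β M' and M' → α M' | ε.

S ::= v | u M | N; M ::= v M' | S S M' | N M'; A ::= v u | u; N ::= u v | M v u | u v A | S v; M' ::= v N M' | ε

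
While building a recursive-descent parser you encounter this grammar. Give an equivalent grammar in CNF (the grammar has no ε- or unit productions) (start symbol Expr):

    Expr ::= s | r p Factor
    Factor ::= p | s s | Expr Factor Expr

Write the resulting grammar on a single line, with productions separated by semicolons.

Introduce a nonterminal for each terminal appearing in a rule of length ≥ 2: X1 → r, X2 → p, X3 → s.
Binarize each right-hand side of length ≥ 3 by chaining fresh nonterminals (Y1, Y2, …): affected rules were Expr → X1 X2 Factor; Factor → Expr Factor Expr.

Expr ::= s | X1 Y1; Factor ::= p | X3 X3 | Expr Y2; X1 ::= r; X2 ::= p; X3 ::= s; Y1 ::= X2 Factor; Y2 ::= Factor Expr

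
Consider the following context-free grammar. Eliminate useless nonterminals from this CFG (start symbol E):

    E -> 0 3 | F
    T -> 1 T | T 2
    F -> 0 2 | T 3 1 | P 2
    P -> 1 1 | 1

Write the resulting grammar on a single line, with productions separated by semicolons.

E -> 0 3 | F; F -> 0 2 | P 2; P -> 1 1 | 1

Generating nonterminals: {E, F, P}.
Reachable from E after that: {E, F, P}.
Removed useless symbols: {T} and every production mentioning them.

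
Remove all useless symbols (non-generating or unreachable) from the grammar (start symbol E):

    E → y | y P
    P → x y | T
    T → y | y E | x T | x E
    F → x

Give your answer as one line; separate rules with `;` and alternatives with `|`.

E → y | y P; P → x y | T; T → y | y E | x T | x E

Generating nonterminals: {E, F, P, T}.
Reachable from E after that: {E, P, T}.
Removed useless symbols: {F} and every production mentioning them.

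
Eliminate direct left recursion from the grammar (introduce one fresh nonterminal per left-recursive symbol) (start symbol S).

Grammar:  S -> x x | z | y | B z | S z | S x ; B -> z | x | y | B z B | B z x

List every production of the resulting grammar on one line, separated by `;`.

Directly left-recursive nonterminals: S, B.
For S: α = {z, x}, β = {x x, z, y, B z}. Rewrite as S → β S' and S' → α S' | ε.
For B: α = {z B, z x}, β = {z, x, y}. Rewrite as B → β B' and B' → α B' | ε.

S -> x x S' | z S' | y S' | B z S'; B -> z B' | x B' | y B'; S' -> z S' | x S' | epsilon; B' -> z B B' | z x B' | epsilon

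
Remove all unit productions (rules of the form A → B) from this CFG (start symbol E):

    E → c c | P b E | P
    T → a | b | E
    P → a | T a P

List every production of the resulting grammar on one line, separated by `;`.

E → c c | P b E | a | T a P; T → c c | P b E | a | T a P | b; P → a | T a P

Unit pairs: E ⇒* {P}; T ⇒* {E, P}.
Replace each nonterminal's rules with the union of the non-unit rules of every nonterminal it unit-derives.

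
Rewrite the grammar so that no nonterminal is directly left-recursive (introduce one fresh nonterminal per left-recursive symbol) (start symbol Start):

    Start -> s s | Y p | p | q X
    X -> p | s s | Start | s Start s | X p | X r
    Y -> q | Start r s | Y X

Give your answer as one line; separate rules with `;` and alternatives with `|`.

Start -> s s | Y p | p | q X; X -> p X1 | s s X1 | Start X1 | s Start s X1; Y -> q Y1 | Start r s Y1; X1 -> p X1 | r X1 | ε; Y1 -> X Y1 | ε

Directly left-recursive nonterminals: X, Y.
For X: α = {p, r}, β = {p, s s, Start, s Start s}. Rewrite as X → β X1 and X1 → α X1 | ε.
For Y: α = {X}, β = {q, Start r s}. Rewrite as Y → β Y1 and Y1 → α Y1 | ε.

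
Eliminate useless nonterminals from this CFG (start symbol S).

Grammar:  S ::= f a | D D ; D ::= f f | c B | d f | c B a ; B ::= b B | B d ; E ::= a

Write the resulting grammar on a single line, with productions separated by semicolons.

Generating nonterminals: {D, E, S}.
Reachable from S after that: {D, S}.
Removed useless symbols: {B, E} and every production mentioning them.

S ::= f a | D D; D ::= f f | d f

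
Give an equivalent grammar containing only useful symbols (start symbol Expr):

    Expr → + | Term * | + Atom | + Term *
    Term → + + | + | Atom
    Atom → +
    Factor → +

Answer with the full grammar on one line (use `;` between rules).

Expr → + | Term * | + Atom | + Term *; Term → + + | + | Atom; Atom → +

Generating nonterminals: {Atom, Expr, Factor, Term}.
Reachable from Expr after that: {Atom, Expr, Term}.
Removed useless symbols: {Factor} and every production mentioning them.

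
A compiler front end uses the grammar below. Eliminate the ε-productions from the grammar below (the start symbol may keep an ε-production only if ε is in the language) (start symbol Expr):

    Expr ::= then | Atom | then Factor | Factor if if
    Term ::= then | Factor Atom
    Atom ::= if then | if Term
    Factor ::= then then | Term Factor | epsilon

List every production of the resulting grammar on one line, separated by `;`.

Expr ::= then | Atom | then Factor | Factor if if | if if; Term ::= then | Factor Atom | Atom; Atom ::= if then | if Term; Factor ::= then then | Term Factor | Term

The nullable symbols are {Factor}.
ε ∉ L(G), so no ε-production is kept.
For each production, add variants omitting each subset of nullable occurrences: Expr → Factor if if gives Factor if if | if if. Term → Factor Atom gives Factor Atom | Atom. Factor → Term Factor gives Term Factor | Term.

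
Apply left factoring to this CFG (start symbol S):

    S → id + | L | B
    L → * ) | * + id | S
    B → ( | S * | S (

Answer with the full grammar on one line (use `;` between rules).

L has alternatives sharing prefix '*': factor to L → * L' with L' → ) | + id.
B has alternatives sharing prefix 'S': factor to B → S B' with B' → * | (.

S → id + | L | B; L → S | * L'; B → ( | S B'; L' → ) | + id; B' → * | (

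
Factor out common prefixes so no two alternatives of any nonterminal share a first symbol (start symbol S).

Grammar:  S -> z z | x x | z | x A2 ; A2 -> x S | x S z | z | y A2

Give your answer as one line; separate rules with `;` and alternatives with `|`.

S has alternatives sharing prefix 'z': factor to S → z S' with S' → z | ε.
S has alternatives sharing prefix 'x': factor to S → x S'' with S'' → x | A2.
A2 has alternatives sharing prefix 'x S': factor to A2 → x S A2' with A2' → ε | z.

S -> z S' | x S''; A2 -> z | y A2 | x S A2'; S' -> z | ε; S'' -> x | A2; A2' -> ε | z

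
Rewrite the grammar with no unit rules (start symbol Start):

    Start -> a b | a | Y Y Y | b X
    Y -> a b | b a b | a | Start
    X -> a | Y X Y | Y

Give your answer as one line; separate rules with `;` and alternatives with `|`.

Unit pairs: X ⇒* {Start, Y}; Y ⇒* {Start}.
Replace each nonterminal's rules with the union of the non-unit rules of every nonterminal it unit-derives.

Start -> a b | a | Y Y Y | b X; Y -> a b | a | Y Y Y | b X | b a b; X -> a b | a | Y Y Y | b X | Y X Y | b a b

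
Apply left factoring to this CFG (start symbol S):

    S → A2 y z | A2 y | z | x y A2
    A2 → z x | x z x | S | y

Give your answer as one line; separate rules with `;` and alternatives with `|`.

S has alternatives sharing prefix 'A2 y': factor to S → A2 y S' with S' → z | ε.

S → z | x y A2 | A2 y S'; A2 → z x | x z x | S | y; S' → z | eps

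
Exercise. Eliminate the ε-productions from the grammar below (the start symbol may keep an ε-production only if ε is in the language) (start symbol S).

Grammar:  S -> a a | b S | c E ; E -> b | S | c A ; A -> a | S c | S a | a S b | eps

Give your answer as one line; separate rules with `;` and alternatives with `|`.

S -> a a | b S | c E; E -> b | S | c A | c; A -> a | S c | S a | a S b

Nullable set = {A}.
ε ∉ L(G), so no ε-production is kept.
Expand every rule over subsets of its nullable positions: E → c A gives c A | c.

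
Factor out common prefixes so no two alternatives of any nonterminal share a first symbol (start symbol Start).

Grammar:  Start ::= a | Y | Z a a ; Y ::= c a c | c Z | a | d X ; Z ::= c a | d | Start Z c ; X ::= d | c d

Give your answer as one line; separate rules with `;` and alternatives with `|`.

Start ::= a | Y | Z a a; Y ::= a | d X | c Y1; Z ::= c a | d | Start Z c; X ::= d | c d; Y1 ::= a c | Z

Y has alternatives sharing prefix 'c': factor to Y → c Y1 with Y1 → a c | Z.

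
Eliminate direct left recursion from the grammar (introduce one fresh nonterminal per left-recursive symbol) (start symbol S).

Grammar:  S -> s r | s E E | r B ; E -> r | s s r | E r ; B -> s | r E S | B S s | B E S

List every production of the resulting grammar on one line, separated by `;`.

S -> s r | s E E | r B; E -> r E' | s s r E'; B -> s B' | r E S B'; E' -> r E' | eps; B' -> S s B' | E S B' | eps

E, B are directly left-recursive.
For E: α = {r}, β = {r, s s r}. Rewrite as E → β E' and E' → α E' | ε.
For B: α = {S s, E S}, β = {s, r E S}. Rewrite as B → β B' and B' → α B' | ε.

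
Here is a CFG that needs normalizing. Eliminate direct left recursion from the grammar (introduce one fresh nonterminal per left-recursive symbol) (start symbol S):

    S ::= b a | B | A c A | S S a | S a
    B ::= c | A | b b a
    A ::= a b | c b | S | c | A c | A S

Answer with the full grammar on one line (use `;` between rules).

S ::= b a S' | B S' | A c A S'; B ::= c | A | b b a; A ::= a b A' | c b A' | S A' | c A'; S' ::= S a S' | a S' | ε; A' ::= c A' | S A' | ε

Left recursion appears on S, A.
For S: α = {S a, a}, β = {b a, B, A c A}. Rewrite as S → β S' and S' → α S' | ε.
For A: α = {c, S}, β = {a b, c b, S, c}. Rewrite as A → β A' and A' → α A' | ε.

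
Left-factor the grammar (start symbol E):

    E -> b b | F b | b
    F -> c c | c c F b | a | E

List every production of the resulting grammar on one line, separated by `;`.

E -> F b | b E'; F -> a | E | c c F'; E' -> b | ε; F' -> ε | F b

E has alternatives sharing prefix 'b': factor to E → b E' with E' → b | ε.
F has alternatives sharing prefix 'c c': factor to F → c c F' with F' → ε | F b.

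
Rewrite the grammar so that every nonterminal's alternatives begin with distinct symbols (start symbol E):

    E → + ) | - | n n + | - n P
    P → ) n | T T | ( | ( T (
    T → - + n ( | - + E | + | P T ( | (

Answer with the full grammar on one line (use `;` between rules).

E → + ) | n n + | - E'; P → ) n | T T | ( P'; T → + | P T ( | ( | - + T'; E' → ε | n P; P' → ε | T (; T' → n ( | E

E has alternatives sharing prefix '-': factor to E → - E' with E' → ε | n P.
P has alternatives sharing prefix '(': factor to P → ( P' with P' → ε | T (.
T has alternatives sharing prefix '- +': factor to T → - + T' with T' → n ( | E.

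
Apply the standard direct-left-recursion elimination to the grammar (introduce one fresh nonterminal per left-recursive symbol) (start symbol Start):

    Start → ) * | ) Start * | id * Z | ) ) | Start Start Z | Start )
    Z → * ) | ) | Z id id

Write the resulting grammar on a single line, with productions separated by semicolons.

Left recursion appears on Start, Z.
For Start: α = {Start Z, )}, β = {) *, ) Start *, id * Z, ) )}. Rewrite as Start → β Start1 and Start1 → α Start1 | ε.
For Z: α = {id id}, β = {* ), )}. Rewrite as Z → β Z1 and Z1 → α Z1 | ε.

Start → ) * Start1 | ) Start * Start1 | id * Z Start1 | ) ) Start1; Z → * ) Z1 | ) Z1; Start1 → Start Z Start1 | ) Start1 | epsilon; Z1 → id id Z1 | epsilon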